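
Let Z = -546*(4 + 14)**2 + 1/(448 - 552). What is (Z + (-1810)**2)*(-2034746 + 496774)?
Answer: -123928393048819/26 ≈ -4.7665e+12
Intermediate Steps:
Z = -18398017/104 (Z = -546*18**2 + 1/(-104) = -546*324 - 1/104 = -176904 - 1/104 = -18398017/104 ≈ -1.7690e+5)
(Z + (-1810)**2)*(-2034746 + 496774) = (-18398017/104 + (-1810)**2)*(-2034746 + 496774) = (-18398017/104 + 3276100)*(-1537972) = (322316383/104)*(-1537972) = -123928393048819/26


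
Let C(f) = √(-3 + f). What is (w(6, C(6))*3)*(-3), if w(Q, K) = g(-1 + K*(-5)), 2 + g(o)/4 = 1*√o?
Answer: 72 - 36*√(-1 - 5*√3) ≈ 72.0 - 111.89*I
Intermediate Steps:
g(o) = -8 + 4*√o (g(o) = -8 + 4*(1*√o) = -8 + 4*√o)
w(Q, K) = -8 + 4*√(-1 - 5*K) (w(Q, K) = -8 + 4*√(-1 + K*(-5)) = -8 + 4*√(-1 - 5*K))
(w(6, C(6))*3)*(-3) = ((-8 + 4*√(-1 - 5*√(-3 + 6)))*3)*(-3) = ((-8 + 4*√(-1 - 5*√3))*3)*(-3) = (-24 + 12*√(-1 - 5*√3))*(-3) = 72 - 36*√(-1 - 5*√3)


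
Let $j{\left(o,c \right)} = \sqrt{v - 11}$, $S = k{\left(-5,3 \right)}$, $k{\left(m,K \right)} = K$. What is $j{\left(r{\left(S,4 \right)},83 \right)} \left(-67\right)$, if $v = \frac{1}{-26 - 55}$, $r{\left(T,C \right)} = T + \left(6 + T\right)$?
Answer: $- \frac{134 i \sqrt{223}}{9} \approx - 222.34 i$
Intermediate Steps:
$S = 3$
$r{\left(T,C \right)} = 6 + 2 T$
$v = - \frac{1}{81}$ ($v = \frac{1}{-81} = - \frac{1}{81} \approx -0.012346$)
$j{\left(o,c \right)} = \frac{2 i \sqrt{223}}{9}$ ($j{\left(o,c \right)} = \sqrt{- \frac{1}{81} - 11} = \sqrt{- \frac{892}{81}} = \frac{2 i \sqrt{223}}{9}$)
$j{\left(r{\left(S,4 \right)},83 \right)} \left(-67\right) = \frac{2 i \sqrt{223}}{9} \left(-67\right) = - \frac{134 i \sqrt{223}}{9}$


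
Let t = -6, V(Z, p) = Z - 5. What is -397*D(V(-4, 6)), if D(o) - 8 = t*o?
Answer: -24614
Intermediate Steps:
V(Z, p) = -5 + Z
D(o) = 8 - 6*o
-397*D(V(-4, 6)) = -397*(8 - 6*(-5 - 4)) = -397*(8 - 6*(-9)) = -397*(8 + 54) = -397*62 = -24614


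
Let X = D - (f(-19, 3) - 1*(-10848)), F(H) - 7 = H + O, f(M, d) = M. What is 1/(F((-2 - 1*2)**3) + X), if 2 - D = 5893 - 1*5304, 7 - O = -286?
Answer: -1/11180 ≈ -8.9445e-5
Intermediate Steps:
O = 293 (O = 7 - 1*(-286) = 7 + 286 = 293)
D = -587 (D = 2 - (5893 - 1*5304) = 2 - (5893 - 5304) = 2 - 1*589 = 2 - 589 = -587)
F(H) = 300 + H (F(H) = 7 + (H + 293) = 7 + (293 + H) = 300 + H)
X = -11416 (X = -587 - (-19 - 1*(-10848)) = -587 - (-19 + 10848) = -587 - 1*10829 = -587 - 10829 = -11416)
1/(F((-2 - 1*2)**3) + X) = 1/((300 + (-2 - 1*2)**3) - 11416) = 1/((300 + (-2 - 2)**3) - 11416) = 1/((300 + (-4)**3) - 11416) = 1/((300 - 64) - 11416) = 1/(236 - 11416) = 1/(-11180) = -1/11180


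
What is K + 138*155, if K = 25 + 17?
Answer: 21432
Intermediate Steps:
K = 42
K + 138*155 = 42 + 138*155 = 42 + 21390 = 21432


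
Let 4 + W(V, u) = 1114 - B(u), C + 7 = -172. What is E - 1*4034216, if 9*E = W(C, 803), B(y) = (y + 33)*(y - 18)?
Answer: -36963094/9 ≈ -4.1070e+6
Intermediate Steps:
B(y) = (-18 + y)*(33 + y) (B(y) = (33 + y)*(-18 + y) = (-18 + y)*(33 + y))
C = -179 (C = -7 - 172 = -179)
W(V, u) = 1704 - u**2 - 15*u (W(V, u) = -4 + (1114 - (-594 + u**2 + 15*u)) = -4 + (1114 + (594 - u**2 - 15*u)) = -4 + (1708 - u**2 - 15*u) = 1704 - u**2 - 15*u)
E = -655150/9 (E = (1704 - 1*803**2 - 15*803)/9 = (1704 - 1*644809 - 12045)/9 = (1704 - 644809 - 12045)/9 = (1/9)*(-655150) = -655150/9 ≈ -72795.)
E - 1*4034216 = -655150/9 - 1*4034216 = -655150/9 - 4034216 = -36963094/9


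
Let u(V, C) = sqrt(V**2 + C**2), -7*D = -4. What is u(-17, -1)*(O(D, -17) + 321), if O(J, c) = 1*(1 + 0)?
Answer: 322*sqrt(290) ≈ 5483.5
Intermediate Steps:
D = 4/7 (D = -1/7*(-4) = 4/7 ≈ 0.57143)
u(V, C) = sqrt(C**2 + V**2)
O(J, c) = 1 (O(J, c) = 1*1 = 1)
u(-17, -1)*(O(D, -17) + 321) = sqrt((-1)**2 + (-17)**2)*(1 + 321) = sqrt(1 + 289)*322 = sqrt(290)*322 = 322*sqrt(290)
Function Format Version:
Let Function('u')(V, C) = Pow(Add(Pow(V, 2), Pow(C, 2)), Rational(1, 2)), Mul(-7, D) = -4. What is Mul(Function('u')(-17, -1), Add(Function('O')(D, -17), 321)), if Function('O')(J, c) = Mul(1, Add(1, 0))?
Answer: Mul(322, Pow(290, Rational(1, 2))) ≈ 5483.5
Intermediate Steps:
D = Rational(4, 7) (D = Mul(Rational(-1, 7), -4) = Rational(4, 7) ≈ 0.57143)
Function('u')(V, C) = Pow(Add(Pow(C, 2), Pow(V, 2)), Rational(1, 2))
Function('O')(J, c) = 1 (Function('O')(J, c) = Mul(1, 1) = 1)
Mul(Function('u')(-17, -1), Add(Function('O')(D, -17), 321)) = Mul(Pow(Add(Pow(-1, 2), Pow(-17, 2)), Rational(1, 2)), Add(1, 321)) = Mul(Pow(Add(1, 289), Rational(1, 2)), 322) = Mul(Pow(290, Rational(1, 2)), 322) = Mul(322, Pow(290, Rational(1, 2)))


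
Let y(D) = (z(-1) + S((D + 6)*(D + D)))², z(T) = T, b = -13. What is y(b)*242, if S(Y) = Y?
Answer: 7928162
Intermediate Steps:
y(D) = (-1 + 2*D*(6 + D))² (y(D) = (-1 + (D + 6)*(D + D))² = (-1 + (6 + D)*(2*D))² = (-1 + 2*D*(6 + D))²)
y(b)*242 = (-1 + 2*(-13)*(6 - 13))²*242 = (-1 + 2*(-13)*(-7))²*242 = (-1 + 182)²*242 = 181²*242 = 32761*242 = 7928162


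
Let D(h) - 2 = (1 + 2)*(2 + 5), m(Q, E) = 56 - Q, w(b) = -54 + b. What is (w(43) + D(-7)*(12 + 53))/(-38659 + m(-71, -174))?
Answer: -371/9633 ≈ -0.038513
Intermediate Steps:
D(h) = 23 (D(h) = 2 + (1 + 2)*(2 + 5) = 2 + 3*7 = 2 + 21 = 23)
(w(43) + D(-7)*(12 + 53))/(-38659 + m(-71, -174)) = ((-54 + 43) + 23*(12 + 53))/(-38659 + (56 - 1*(-71))) = (-11 + 23*65)/(-38659 + (56 + 71)) = (-11 + 1495)/(-38659 + 127) = 1484/(-38532) = 1484*(-1/38532) = -371/9633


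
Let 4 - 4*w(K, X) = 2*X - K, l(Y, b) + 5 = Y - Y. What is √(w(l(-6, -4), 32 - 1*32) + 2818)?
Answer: 17*√39/2 ≈ 53.082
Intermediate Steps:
l(Y, b) = -5 (l(Y, b) = -5 + (Y - Y) = -5 + 0 = -5)
w(K, X) = 1 - X/2 + K/4 (w(K, X) = 1 - (2*X - K)/4 = 1 - (-K + 2*X)/4 = 1 + (-X/2 + K/4) = 1 - X/2 + K/4)
√(w(l(-6, -4), 32 - 1*32) + 2818) = √((1 - (32 - 1*32)/2 + (¼)*(-5)) + 2818) = √((1 - (32 - 32)/2 - 5/4) + 2818) = √((1 - ½*0 - 5/4) + 2818) = √((1 + 0 - 5/4) + 2818) = √(-¼ + 2818) = √(11271/4) = 17*√39/2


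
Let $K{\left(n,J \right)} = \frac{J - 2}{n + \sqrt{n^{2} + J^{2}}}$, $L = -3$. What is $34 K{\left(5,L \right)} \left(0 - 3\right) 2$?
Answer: $- \frac{1700}{3} + \frac{340 \sqrt{34}}{3} \approx 94.175$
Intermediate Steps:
$K{\left(n,J \right)} = \frac{-2 + J}{n + \sqrt{J^{2} + n^{2}}}$
$34 K{\left(5,L \right)} \left(0 - 3\right) 2 = 34 \frac{-2 - 3}{5 + \sqrt{\left(-3\right)^{2} + 5^{2}}} \left(0 - 3\right) 2 = 34 \frac{1}{5 + \sqrt{9 + 25}} \left(-5\right) \left(\left(-3\right) 2\right) = 34 \frac{1}{5 + \sqrt{34}} \left(-5\right) \left(-6\right) = 34 \left(- \frac{5}{5 + \sqrt{34}}\right) \left(-6\right) = - \frac{170}{5 + \sqrt{34}} \left(-6\right) = \frac{1020}{5 + \sqrt{34}}$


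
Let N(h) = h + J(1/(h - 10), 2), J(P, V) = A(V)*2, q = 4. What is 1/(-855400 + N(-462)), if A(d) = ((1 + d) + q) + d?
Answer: -1/855844 ≈ -1.1684e-6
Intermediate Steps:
A(d) = 5 + 2*d (A(d) = ((1 + d) + 4) + d = (5 + d) + d = 5 + 2*d)
J(P, V) = 10 + 4*V (J(P, V) = (5 + 2*V)*2 = 10 + 4*V)
N(h) = 18 + h (N(h) = h + (10 + 4*2) = h + (10 + 8) = h + 18 = 18 + h)
1/(-855400 + N(-462)) = 1/(-855400 + (18 - 462)) = 1/(-855400 - 444) = 1/(-855844) = -1/855844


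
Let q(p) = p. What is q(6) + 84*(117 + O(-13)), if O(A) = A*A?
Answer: 24030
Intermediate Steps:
O(A) = A²
q(6) + 84*(117 + O(-13)) = 6 + 84*(117 + (-13)²) = 6 + 84*(117 + 169) = 6 + 84*286 = 6 + 24024 = 24030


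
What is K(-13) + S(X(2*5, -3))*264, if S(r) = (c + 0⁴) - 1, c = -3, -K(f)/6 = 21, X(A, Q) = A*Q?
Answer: -1182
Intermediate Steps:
K(f) = -126 (K(f) = -6*21 = -126)
S(r) = -4 (S(r) = (-3 + 0⁴) - 1 = (-3 + 0) - 1 = -3 - 1 = -4)
K(-13) + S(X(2*5, -3))*264 = -126 - 4*264 = -126 - 1056 = -1182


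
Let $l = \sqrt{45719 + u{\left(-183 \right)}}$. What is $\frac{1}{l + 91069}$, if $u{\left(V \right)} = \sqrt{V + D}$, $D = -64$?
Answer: $\frac{1}{91069 + \sqrt{45719 + i \sqrt{247}}} \approx 1.0955 \cdot 10^{-5} - 5.0 \cdot 10^{-12} i$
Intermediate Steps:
$u{\left(V \right)} = \sqrt{-64 + V}$ ($u{\left(V \right)} = \sqrt{V - 64} = \sqrt{-64 + V}$)
$l = \sqrt{45719 + i \sqrt{247}}$ ($l = \sqrt{45719 + \sqrt{-64 - 183}} = \sqrt{45719 + \sqrt{-247}} = \sqrt{45719 + i \sqrt{247}} \approx 213.82 + 0.0368 i$)
$\frac{1}{l + 91069} = \frac{1}{\sqrt{45719 + i \sqrt{247}} + 91069} = \frac{1}{91069 + \sqrt{45719 + i \sqrt{247}}}$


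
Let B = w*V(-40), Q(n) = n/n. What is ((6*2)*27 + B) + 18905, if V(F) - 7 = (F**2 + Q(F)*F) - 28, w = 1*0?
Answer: 19229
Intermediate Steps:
w = 0
Q(n) = 1
V(F) = -21 + F + F**2 (V(F) = 7 + ((F**2 + 1*F) - 28) = 7 + ((F**2 + F) - 28) = 7 + ((F + F**2) - 28) = 7 + (-28 + F + F**2) = -21 + F + F**2)
B = 0 (B = 0*(-21 - 40 + (-40)**2) = 0*(-21 - 40 + 1600) = 0*1539 = 0)
((6*2)*27 + B) + 18905 = ((6*2)*27 + 0) + 18905 = (12*27 + 0) + 18905 = (324 + 0) + 18905 = 324 + 18905 = 19229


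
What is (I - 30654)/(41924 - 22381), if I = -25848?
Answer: -56502/19543 ≈ -2.8912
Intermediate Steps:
(I - 30654)/(41924 - 22381) = (-25848 - 30654)/(41924 - 22381) = -56502/19543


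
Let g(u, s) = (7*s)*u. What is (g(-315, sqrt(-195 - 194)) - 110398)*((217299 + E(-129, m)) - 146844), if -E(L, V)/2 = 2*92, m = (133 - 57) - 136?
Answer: -7737464626 - 154541835*I*sqrt(389) ≈ -7.7375e+9 - 3.048e+9*I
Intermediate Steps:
m = -60 (m = 76 - 136 = -60)
E(L, V) = -368 (E(L, V) = -4*92 = -2*184 = -368)
g(u, s) = 7*s*u
(g(-315, sqrt(-195 - 194)) - 110398)*((217299 + E(-129, m)) - 146844) = (7*sqrt(-195 - 194)*(-315) - 110398)*((217299 - 368) - 146844) = (7*sqrt(-389)*(-315) - 110398)*(216931 - 146844) = (7*(I*sqrt(389))*(-315) - 110398)*70087 = (-2205*I*sqrt(389) - 110398)*70087 = (-110398 - 2205*I*sqrt(389))*70087 = -7737464626 - 154541835*I*sqrt(389)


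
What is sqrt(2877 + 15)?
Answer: 2*sqrt(723) ≈ 53.777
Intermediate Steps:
sqrt(2877 + 15) = sqrt(2892) = 2*sqrt(723)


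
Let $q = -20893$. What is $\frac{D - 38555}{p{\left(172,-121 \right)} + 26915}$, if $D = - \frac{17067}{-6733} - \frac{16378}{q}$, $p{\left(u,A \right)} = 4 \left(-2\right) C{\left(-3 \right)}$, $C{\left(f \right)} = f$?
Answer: $- \frac{5423164043890}{3789578336291} \approx -1.4311$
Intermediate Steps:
$p{\left(u,A \right)} = 24$ ($p{\left(u,A \right)} = 4 \left(-2\right) \left(-3\right) = \left(-8\right) \left(-3\right) = 24$)
$D = \frac{466853905}{140672569}$ ($D = - \frac{17067}{-6733} - \frac{16378}{-20893} = \left(-17067\right) \left(- \frac{1}{6733}\right) - - \frac{16378}{20893} = \frac{17067}{6733} + \frac{16378}{20893} = \frac{466853905}{140672569} \approx 3.3187$)
$\frac{D - 38555}{p{\left(172,-121 \right)} + 26915} = \frac{\frac{466853905}{140672569} - 38555}{24 + 26915} = - \frac{5423164043890}{140672569 \cdot 26939} = \left(- \frac{5423164043890}{140672569}\right) \frac{1}{26939} = - \frac{5423164043890}{3789578336291}$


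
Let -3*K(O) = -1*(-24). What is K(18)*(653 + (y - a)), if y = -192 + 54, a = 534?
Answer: 152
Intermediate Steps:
K(O) = -8 (K(O) = -(-1)*(-24)/3 = -⅓*24 = -8)
y = -138
K(18)*(653 + (y - a)) = -8*(653 + (-138 - 1*534)) = -8*(653 + (-138 - 534)) = -8*(653 - 672) = -8*(-19) = 152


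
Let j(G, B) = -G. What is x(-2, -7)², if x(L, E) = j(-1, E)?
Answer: 1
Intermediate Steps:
x(L, E) = 1 (x(L, E) = -1*(-1) = 1)
x(-2, -7)² = 1² = 1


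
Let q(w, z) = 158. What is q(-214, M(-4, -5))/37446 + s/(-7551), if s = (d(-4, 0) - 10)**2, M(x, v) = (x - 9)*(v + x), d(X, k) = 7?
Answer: 602/198843 ≈ 0.0030275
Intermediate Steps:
M(x, v) = (-9 + x)*(v + x)
s = 9 (s = (7 - 10)**2 = (-3)**2 = 9)
q(-214, M(-4, -5))/37446 + s/(-7551) = 158/37446 + 9/(-7551) = 158*(1/37446) + 9*(-1/7551) = 1/237 - 1/839 = 602/198843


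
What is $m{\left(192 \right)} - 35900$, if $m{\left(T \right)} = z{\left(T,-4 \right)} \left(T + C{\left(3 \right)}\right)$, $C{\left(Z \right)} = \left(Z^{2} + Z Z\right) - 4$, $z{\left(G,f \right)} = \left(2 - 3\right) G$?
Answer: $-75452$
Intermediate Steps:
$z{\left(G,f \right)} = - G$
$C{\left(Z \right)} = -4 + 2 Z^{2}$ ($C{\left(Z \right)} = \left(Z^{2} + Z^{2}\right) - 4 = 2 Z^{2} - 4 = -4 + 2 Z^{2}$)
$m{\left(T \right)} = - T \left(14 + T\right)$ ($m{\left(T \right)} = - T \left(T - \left(4 - 2 \cdot 3^{2}\right)\right) = - T \left(T + \left(-4 + 2 \cdot 9\right)\right) = - T \left(T + \left(-4 + 18\right)\right) = - T \left(T + 14\right) = - T \left(14 + T\right)$)
$m{\left(192 \right)} - 35900 = \left(-1\right) 192 \left(14 + 192\right) - 35900 = \left(-1\right) 192 \cdot 206 - 35900 = -39552 - 35900 = -75452$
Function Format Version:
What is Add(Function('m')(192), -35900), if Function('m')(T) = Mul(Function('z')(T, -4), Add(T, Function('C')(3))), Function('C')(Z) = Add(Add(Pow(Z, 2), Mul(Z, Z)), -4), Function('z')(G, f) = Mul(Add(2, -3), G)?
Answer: -75452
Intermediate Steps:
Function('z')(G, f) = Mul(-1, G)
Function('C')(Z) = Add(-4, Mul(2, Pow(Z, 2))) (Function('C')(Z) = Add(Add(Pow(Z, 2), Pow(Z, 2)), -4) = Add(Mul(2, Pow(Z, 2)), -4) = Add(-4, Mul(2, Pow(Z, 2))))
Function('m')(T) = Mul(-1, T, Add(14, T)) (Function('m')(T) = Mul(Mul(-1, T), Add(T, Add(-4, Mul(2, Pow(3, 2))))) = Mul(Mul(-1, T), Add(T, Add(-4, Mul(2, 9)))) = Mul(Mul(-1, T), Add(T, Add(-4, 18))) = Mul(Mul(-1, T), Add(T, 14)) = Mul(Mul(-1, T), Add(14, T)) = Mul(-1, T, Add(14, T)))
Add(Function('m')(192), -35900) = Add(Mul(-1, 192, Add(14, 192)), -35900) = Add(Mul(-1, 192, 206), -35900) = Add(-39552, -35900) = -75452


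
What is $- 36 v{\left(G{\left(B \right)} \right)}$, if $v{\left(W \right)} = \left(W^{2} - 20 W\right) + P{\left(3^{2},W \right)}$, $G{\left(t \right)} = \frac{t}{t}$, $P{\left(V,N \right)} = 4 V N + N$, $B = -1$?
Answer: $-648$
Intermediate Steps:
$P{\left(V,N \right)} = N + 4 N V$ ($P{\left(V,N \right)} = 4 N V + N = N + 4 N V$)
$G{\left(t \right)} = 1$
$v{\left(W \right)} = W^{2} + 17 W$ ($v{\left(W \right)} = \left(W^{2} - 20 W\right) + W \left(1 + 4 \cdot 3^{2}\right) = \left(W^{2} - 20 W\right) + W \left(1 + 4 \cdot 9\right) = \left(W^{2} - 20 W\right) + W \left(1 + 36\right) = \left(W^{2} - 20 W\right) + W 37 = \left(W^{2} - 20 W\right) + 37 W = W^{2} + 17 W$)
$- 36 v{\left(G{\left(B \right)} \right)} = - 36 \cdot 1 \left(17 + 1\right) = - 36 \cdot 1 \cdot 18 = \left(-36\right) 18 = -648$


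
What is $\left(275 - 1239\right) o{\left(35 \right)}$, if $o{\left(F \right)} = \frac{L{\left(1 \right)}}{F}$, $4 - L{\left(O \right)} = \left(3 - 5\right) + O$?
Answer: $- \frac{964}{7} \approx -137.71$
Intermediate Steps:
$L{\left(O \right)} = 6 - O$ ($L{\left(O \right)} = 4 - \left(\left(3 - 5\right) + O\right) = 4 - \left(-2 + O\right) = 6 - O$)
$o{\left(F \right)} = \frac{5}{F}$ ($o{\left(F \right)} = \frac{6 - 1}{F} = \frac{5}{F}$)
$\left(275 - 1239\right) o{\left(35 \right)} = \left(275 - 1239\right) \frac{5}{35} = \left(275 - 1239\right) 5 \cdot \frac{1}{35} = \left(275 - 1239\right) \frac{1}{7} = \left(-964\right) \frac{1}{7} = - \frac{964}{7}$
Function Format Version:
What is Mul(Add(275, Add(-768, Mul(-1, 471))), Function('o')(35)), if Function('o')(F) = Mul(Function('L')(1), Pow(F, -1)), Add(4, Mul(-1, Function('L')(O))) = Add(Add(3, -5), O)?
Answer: Rational(-964, 7) ≈ -137.71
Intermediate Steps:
Function('L')(O) = Add(6, Mul(-1, O)) (Function('L')(O) = Add(4, Mul(-1, Add(Add(3, -5), O))) = Add(4, Mul(-1, Add(-2, O))) = Add(4, Add(2, Mul(-1, O))) = Add(6, Mul(-1, O)))
Function('o')(F) = Mul(5, Pow(F, -1)) (Function('o')(F) = Mul(Add(6, Mul(-1, 1)), Pow(F, -1)) = Mul(Add(6, -1), Pow(F, -1)) = Mul(5, Pow(F, -1)))
Mul(Add(275, Add(-768, Mul(-1, 471))), Function('o')(35)) = Mul(Add(275, Add(-768, Mul(-1, 471))), Mul(5, Pow(35, -1))) = Mul(Add(275, Add(-768, -471)), Mul(5, Rational(1, 35))) = Mul(Add(275, -1239), Rational(1, 7)) = Mul(-964, Rational(1, 7)) = Rational(-964, 7)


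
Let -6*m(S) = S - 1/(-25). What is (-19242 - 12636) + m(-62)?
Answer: -4780151/150 ≈ -31868.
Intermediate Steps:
m(S) = -1/150 - S/6 (m(S) = -(S - 1/(-25))/6 = -(S - 1*(-1/25))/6 = -(S + 1/25)/6 = -(1/25 + S)/6 = -1/150 - S/6)
(-19242 - 12636) + m(-62) = (-19242 - 12636) + (-1/150 - ⅙*(-62)) = -31878 + (-1/150 + 31/3) = -31878 + 1549/150 = -4780151/150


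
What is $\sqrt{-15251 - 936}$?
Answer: $i \sqrt{16187} \approx 127.23 i$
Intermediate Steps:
$\sqrt{-15251 - 936} = \sqrt{-16187} = i \sqrt{16187}$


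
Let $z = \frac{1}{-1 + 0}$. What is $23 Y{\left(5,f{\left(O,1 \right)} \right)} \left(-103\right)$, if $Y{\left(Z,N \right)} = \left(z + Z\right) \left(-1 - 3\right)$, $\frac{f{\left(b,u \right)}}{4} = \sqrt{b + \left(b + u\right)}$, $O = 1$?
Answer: $37904$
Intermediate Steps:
$z = -1$ ($z = \frac{1}{-1} = -1$)
$f{\left(b,u \right)} = 4 \sqrt{u + 2 b}$ ($f{\left(b,u \right)} = 4 \sqrt{b + \left(b + u\right)} = 4 \sqrt{u + 2 b}$)
$Y{\left(Z,N \right)} = 4 - 4 Z$ ($Y{\left(Z,N \right)} = \left(-1 + Z\right) \left(-1 - 3\right) = \left(-1 + Z\right) \left(-4\right) = 4 - 4 Z$)
$23 Y{\left(5,f{\left(O,1 \right)} \right)} \left(-103\right) = 23 \left(4 - 20\right) \left(-103\right) = 23 \left(-16\right) \left(-103\right) = \left(-368\right) \left(-103\right) = 37904$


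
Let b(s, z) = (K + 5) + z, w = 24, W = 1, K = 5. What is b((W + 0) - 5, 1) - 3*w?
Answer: -61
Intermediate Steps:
b(s, z) = 10 + z (b(s, z) = (5 + 5) + z = 10 + z)
b((W + 0) - 5, 1) - 3*w = (10 + 1) - 3*24 = 11 - 72 = -61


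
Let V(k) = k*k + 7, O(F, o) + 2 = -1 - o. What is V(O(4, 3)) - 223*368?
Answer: -82021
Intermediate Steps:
O(F, o) = -3 - o (O(F, o) = -2 + (-1 - o) = -3 - o)
V(k) = 7 + k² (V(k) = k² + 7 = 7 + k²)
V(O(4, 3)) - 223*368 = (7 + (-3 - 1*3)²) - 223*368 = (7 + (-3 - 3)²) - 82064 = (7 + (-6)²) - 82064 = (7 + 36) - 82064 = 43 - 82064 = -82021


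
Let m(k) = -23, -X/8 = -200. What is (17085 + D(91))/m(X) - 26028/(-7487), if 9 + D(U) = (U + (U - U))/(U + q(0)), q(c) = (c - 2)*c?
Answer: -127256855/172201 ≈ -739.00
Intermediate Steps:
q(c) = c*(-2 + c) (q(c) = (-2 + c)*c = c*(-2 + c))
X = 1600 (X = -8*(-200) = 1600)
D(U) = -8 (D(U) = -9 + (U + (U - U))/(U + 0*(-2 + 0)) = -9 + (U + 0)/(U + 0*(-2)) = -9 + U/(U + 0) = -9 + U/U = -9 + 1 = -8)
(17085 + D(91))/m(X) - 26028/(-7487) = (17085 - 8)/(-23) - 26028/(-7487) = 17077*(-1/23) - 26028*(-1/7487) = -17077/23 + 26028/7487 = -127256855/172201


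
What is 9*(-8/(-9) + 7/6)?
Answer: 37/2 ≈ 18.500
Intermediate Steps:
9*(-8/(-9) + 7/6) = 9*(-8*(-1/9) + 7*(1/6)) = 9*(8/9 + 7/6) = 9*(37/18) = 37/2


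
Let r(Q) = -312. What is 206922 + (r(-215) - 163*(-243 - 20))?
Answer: 249479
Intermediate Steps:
206922 + (r(-215) - 163*(-243 - 20)) = 206922 + (-312 - 163*(-243 - 20)) = 206922 + (-312 - 163*(-263)) = 206922 + (-312 - 1*(-42869)) = 206922 + (-312 + 42869) = 206922 + 42557 = 249479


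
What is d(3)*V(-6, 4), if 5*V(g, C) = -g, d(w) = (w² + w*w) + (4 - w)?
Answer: 114/5 ≈ 22.800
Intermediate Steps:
d(w) = 4 - w + 2*w² (d(w) = (w² + w²) + (4 - w) = 2*w² + (4 - w) = 4 - w + 2*w²)
V(g, C) = -g/5 (V(g, C) = (-g)/5 = -g/5)
d(3)*V(-6, 4) = (4 - 1*3 + 2*3²)*(-⅕*(-6)) = (4 - 3 + 2*9)*(6/5) = (4 - 3 + 18)*(6/5) = 19*(6/5) = 114/5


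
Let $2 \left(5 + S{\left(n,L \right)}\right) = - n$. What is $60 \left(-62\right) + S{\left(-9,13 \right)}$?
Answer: $- \frac{7441}{2} \approx -3720.5$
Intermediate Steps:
$S{\left(n,L \right)} = -5 - \frac{n}{2}$ ($S{\left(n,L \right)} = -5 + \frac{\left(-1\right) n}{2} = -5 - \frac{n}{2}$)
$60 \left(-62\right) + S{\left(-9,13 \right)} = 60 \left(-62\right) - \frac{1}{2} = -3720 + \left(-5 + \frac{9}{2}\right) = -3720 - \frac{1}{2} = - \frac{7441}{2}$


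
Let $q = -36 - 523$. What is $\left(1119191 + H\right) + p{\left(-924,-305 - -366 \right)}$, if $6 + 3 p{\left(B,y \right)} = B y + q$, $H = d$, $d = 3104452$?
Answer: $\frac{12614000}{3} \approx 4.2047 \cdot 10^{6}$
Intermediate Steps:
$q = -559$ ($q = -36 - 523 = -559$)
$H = 3104452$
$p{\left(B,y \right)} = - \frac{565}{3} + \frac{B y}{3}$ ($p{\left(B,y \right)} = -2 + \frac{B y - 559}{3} = -2 + \frac{-559 + B y}{3} = -2 + \left(- \frac{559}{3} + \frac{B y}{3}\right) = - \frac{565}{3} + \frac{B y}{3}$)
$\left(1119191 + H\right) + p{\left(-924,-305 - -366 \right)} = \left(1119191 + 3104452\right) + \left(- \frac{565}{3} + \frac{1}{3} \left(-924\right) \left(-305 - -366\right)\right) = 4223643 + \left(- \frac{565}{3} + \frac{1}{3} \left(-924\right) \left(-305 + 366\right)\right) = 4223643 + \left(- \frac{565}{3} + \frac{1}{3} \left(-924\right) 61\right) = 4223643 - \frac{56929}{3} = \frac{12614000}{3}$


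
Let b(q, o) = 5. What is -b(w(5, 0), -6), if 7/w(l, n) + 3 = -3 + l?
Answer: -5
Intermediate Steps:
w(l, n) = 7/(-6 + l) (w(l, n) = 7/(-3 + (-3 + l)) = 7/(-6 + l))
-b(w(5, 0), -6) = -1*5 = -5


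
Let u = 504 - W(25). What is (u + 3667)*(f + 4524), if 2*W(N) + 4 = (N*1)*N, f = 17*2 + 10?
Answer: 17634764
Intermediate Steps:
f = 44 (f = 34 + 10 = 44)
W(N) = -2 + N**2/2 (W(N) = -2 + ((N*1)*N)/2 = -2 + (N*N)/2 = -2 + N**2/2)
u = 387/2 (u = 504 - (-2 + (1/2)*25**2) = 504 - (-2 + (1/2)*625) = 504 - (-2 + 625/2) = 504 - 1*621/2 = 504 - 621/2 = 387/2 ≈ 193.50)
(u + 3667)*(f + 4524) = (387/2 + 3667)*(44 + 4524) = (7721/2)*4568 = 17634764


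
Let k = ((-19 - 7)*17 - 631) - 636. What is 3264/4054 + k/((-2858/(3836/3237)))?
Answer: 14193324610/9376239171 ≈ 1.5138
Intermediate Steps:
k = -1709 (k = (-26*17 - 631) - 636 = (-442 - 631) - 636 = -1073 - 636 = -1709)
3264/4054 + k/((-2858/(3836/3237))) = 3264/4054 - 1709/((-2858/(3836/3237))) = 3264*(1/4054) - 1709/((-2858/(3836*(1/3237)))) = 1632/2027 - 1709/((-2858/3836/3237)) = 1632/2027 - 1709/((-2858*3237/3836)) = 1632/2027 - 1709/(-4625673/1918) = 1632/2027 - 1709*(-1918/4625673) = 1632/2027 + 3277862/4625673 = 14193324610/9376239171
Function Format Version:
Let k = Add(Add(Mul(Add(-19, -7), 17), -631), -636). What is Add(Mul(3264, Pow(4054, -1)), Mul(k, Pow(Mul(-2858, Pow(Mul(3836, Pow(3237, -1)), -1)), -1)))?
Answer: Rational(14193324610, 9376239171) ≈ 1.5138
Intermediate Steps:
k = -1709 (k = Add(Add(Mul(-26, 17), -631), -636) = Add(Add(-442, -631), -636) = Add(-1073, -636) = -1709)
Add(Mul(3264, Pow(4054, -1)), Mul(k, Pow(Mul(-2858, Pow(Mul(3836, Pow(3237, -1)), -1)), -1))) = Add(Mul(3264, Pow(4054, -1)), Mul(-1709, Pow(Mul(-2858, Pow(Mul(3836, Pow(3237, -1)), -1)), -1))) = Add(Mul(3264, Rational(1, 4054)), Mul(-1709, Pow(Mul(-2858, Pow(Mul(3836, Rational(1, 3237)), -1)), -1))) = Add(Rational(1632, 2027), Mul(-1709, Pow(Mul(-2858, Pow(Rational(3836, 3237), -1)), -1))) = Add(Rational(1632, 2027), Mul(-1709, Pow(Mul(-2858, Rational(3237, 3836)), -1))) = Add(Rational(1632, 2027), Mul(-1709, Pow(Rational(-4625673, 1918), -1))) = Add(Rational(1632, 2027), Mul(-1709, Rational(-1918, 4625673))) = Add(Rational(1632, 2027), Rational(3277862, 4625673)) = Rational(14193324610, 9376239171)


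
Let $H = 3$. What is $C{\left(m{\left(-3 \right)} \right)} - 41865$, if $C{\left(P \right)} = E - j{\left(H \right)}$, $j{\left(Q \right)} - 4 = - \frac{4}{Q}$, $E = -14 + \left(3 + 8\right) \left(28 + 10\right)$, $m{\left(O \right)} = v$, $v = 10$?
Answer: $- \frac{124391}{3} \approx -41464.0$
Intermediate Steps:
$m{\left(O \right)} = 10$
$E = 404$ ($E = -14 + 11 \cdot 38 = -14 + 418 = 404$)
$j{\left(Q \right)} = 4 - \frac{4}{Q}$
$C{\left(P \right)} = \frac{1204}{3}$ ($C{\left(P \right)} = 404 - \left(4 - \frac{4}{3}\right) = 404 - \frac{8}{3} = \frac{1204}{3}$)
$C{\left(m{\left(-3 \right)} \right)} - 41865 = \frac{1204}{3} - 41865 = - \frac{124391}{3}$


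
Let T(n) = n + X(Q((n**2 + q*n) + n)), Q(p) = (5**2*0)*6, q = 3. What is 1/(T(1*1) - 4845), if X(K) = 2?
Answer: -1/4842 ≈ -0.00020653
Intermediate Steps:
Q(p) = 0 (Q(p) = (25*0)*6 = 0*6 = 0)
T(n) = 2 + n (T(n) = n + 2 = 2 + n)
1/(T(1*1) - 4845) = 1/((2 + 1*1) - 4845) = 1/((2 + 1) - 4845) = 1/(3 - 4845) = 1/(-4842) = -1/4842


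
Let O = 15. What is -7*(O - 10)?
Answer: -35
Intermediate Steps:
-7*(O - 10) = -7*(15 - 10) = -7*5 = -35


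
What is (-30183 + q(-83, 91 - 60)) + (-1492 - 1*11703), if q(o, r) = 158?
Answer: -43220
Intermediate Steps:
(-30183 + q(-83, 91 - 60)) + (-1492 - 1*11703) = (-30183 + 158) + (-1492 - 1*11703) = -30025 + (-1492 - 11703) = -30025 - 13195 = -43220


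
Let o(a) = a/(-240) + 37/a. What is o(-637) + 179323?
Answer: 27415297129/152880 ≈ 1.7933e+5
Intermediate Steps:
o(a) = 37/a - a/240 (o(a) = a*(-1/240) + 37/a = -a/240 + 37/a = 37/a - a/240)
o(-637) + 179323 = (37/(-637) - 1/240*(-637)) + 179323 = (37*(-1/637) + 637/240) + 179323 = (-37/637 + 637/240) + 179323 = 396889/152880 + 179323 = 27415297129/152880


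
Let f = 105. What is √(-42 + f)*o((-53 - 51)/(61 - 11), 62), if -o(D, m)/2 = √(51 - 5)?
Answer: -6*√322 ≈ -107.67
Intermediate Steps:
o(D, m) = -2*√46 (o(D, m) = -2*√(51 - 5) = -2*√46)
√(-42 + f)*o((-53 - 51)/(61 - 11), 62) = √(-42 + 105)*(-2*√46) = √63*(-2*√46) = (3*√7)*(-2*√46) = -6*√322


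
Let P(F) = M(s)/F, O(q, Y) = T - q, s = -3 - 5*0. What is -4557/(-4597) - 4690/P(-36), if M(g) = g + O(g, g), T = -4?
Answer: -194034813/4597 ≈ -42209.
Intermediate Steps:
s = -3 (s = -3 + 0 = -3)
O(q, Y) = -4 - q
M(g) = -4 (M(g) = g + (-4 - g) = -4)
P(F) = -4/F
-4557/(-4597) - 4690/P(-36) = -4557/(-4597) - 4690/((-4/(-36))) = -4557*(-1/4597) - 4690/((-4*(-1/36))) = 4557/4597 - 4690/⅑ = 4557/4597 - 4690*9 = 4557/4597 - 42210 = -194034813/4597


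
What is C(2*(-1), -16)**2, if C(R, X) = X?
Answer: 256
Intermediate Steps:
C(2*(-1), -16)**2 = (-16)**2 = 256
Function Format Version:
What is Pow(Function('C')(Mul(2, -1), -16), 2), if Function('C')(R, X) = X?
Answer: 256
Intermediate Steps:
Pow(Function('C')(Mul(2, -1), -16), 2) = Pow(-16, 2) = 256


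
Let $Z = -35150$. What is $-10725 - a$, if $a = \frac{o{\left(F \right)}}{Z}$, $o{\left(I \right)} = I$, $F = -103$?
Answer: $- \frac{376983853}{35150} \approx -10725.0$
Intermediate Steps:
$a = \frac{103}{35150}$ ($a = - \frac{103}{-35150} = \left(-103\right) \left(- \frac{1}{35150}\right) = \frac{103}{35150} \approx 0.0029303$)
$-10725 - a = -10725 - \frac{103}{35150} = - \frac{376983853}{35150}$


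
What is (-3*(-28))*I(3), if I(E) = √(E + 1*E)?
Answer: 84*√6 ≈ 205.76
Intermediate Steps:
I(E) = √2*√E (I(E) = √(E + E) = √(2*E) = √2*√E)
(-3*(-28))*I(3) = (-3*(-28))*(√2*√3) = 84*√6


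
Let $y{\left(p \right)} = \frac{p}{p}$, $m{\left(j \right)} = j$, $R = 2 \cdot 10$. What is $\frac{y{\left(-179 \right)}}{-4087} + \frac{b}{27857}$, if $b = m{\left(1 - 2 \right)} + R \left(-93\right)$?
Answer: $- \frac{7633764}{113851559} \approx -0.06705$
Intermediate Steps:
$R = 20$
$b = -1861$ ($b = \left(1 - 2\right) + 20 \left(-93\right) = -1 - 1860 = -1861$)
$y{\left(p \right)} = 1$
$\frac{y{\left(-179 \right)}}{-4087} + \frac{b}{27857} = 1 \frac{1}{-4087} - \frac{1861}{27857} = 1 \left(- \frac{1}{4087}\right) - \frac{1861}{27857} = - \frac{1}{4087} - \frac{1861}{27857} = - \frac{7633764}{113851559}$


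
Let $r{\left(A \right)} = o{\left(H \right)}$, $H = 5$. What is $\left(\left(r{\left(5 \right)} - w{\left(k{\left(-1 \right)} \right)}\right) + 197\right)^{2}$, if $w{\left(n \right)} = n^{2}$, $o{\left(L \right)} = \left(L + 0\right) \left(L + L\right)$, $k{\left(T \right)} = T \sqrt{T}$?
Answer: $61504$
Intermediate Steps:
$k{\left(T \right)} = T^{\frac{3}{2}}$
$o{\left(L \right)} = 2 L^{2}$ ($o{\left(L \right)} = L 2 L = 2 L^{2}$)
$r{\left(A \right)} = 50$ ($r{\left(A \right)} = 2 \cdot 5^{2} = 2 \cdot 25 = 50$)
$\left(\left(r{\left(5 \right)} - w{\left(k{\left(-1 \right)} \right)}\right) + 197\right)^{2} = \left(\left(50 - \left(\left(-1\right)^{\frac{3}{2}}\right)^{2}\right) + 197\right)^{2} = \left(\left(50 - \left(- i\right)^{2}\right) + 197\right)^{2} = \left(\left(50 - -1\right) + 197\right)^{2} = \left(\left(50 + 1\right) + 197\right)^{2} = \left(51 + 197\right)^{2} = 248^{2} = 61504$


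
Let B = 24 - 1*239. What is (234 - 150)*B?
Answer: -18060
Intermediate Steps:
B = -215 (B = 24 - 239 = -215)
(234 - 150)*B = (234 - 150)*(-215) = 84*(-215) = -18060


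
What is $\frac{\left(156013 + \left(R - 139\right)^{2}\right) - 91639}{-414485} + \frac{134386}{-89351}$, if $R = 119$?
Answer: $- \frac{61488602884}{37034649235} \approx -1.6603$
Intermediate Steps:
$\frac{\left(156013 + \left(R - 139\right)^{2}\right) - 91639}{-414485} + \frac{134386}{-89351} = \frac{\left(156013 + \left(119 - 139\right)^{2}\right) - 91639}{-414485} + \frac{134386}{-89351} = \left(\left(156013 + \left(-20\right)^{2}\right) - 91639\right) \left(- \frac{1}{414485}\right) + 134386 \left(- \frac{1}{89351}\right) = \left(\left(156013 + 400\right) - 91639\right) \left(- \frac{1}{414485}\right) - \frac{134386}{89351} = \left(156413 - 91639\right) \left(- \frac{1}{414485}\right) - \frac{134386}{89351} = 64774 \left(- \frac{1}{414485}\right) - \frac{134386}{89351} = - \frac{64774}{414485} - \frac{134386}{89351} = - \frac{61488602884}{37034649235}$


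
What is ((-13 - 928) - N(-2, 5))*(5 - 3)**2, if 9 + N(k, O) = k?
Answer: -3720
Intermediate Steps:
N(k, O) = -9 + k
((-13 - 928) - N(-2, 5))*(5 - 3)**2 = ((-13 - 928) - (-9 - 2))*(5 - 3)**2 = (-941 - 1*(-11))*2**2 = (-941 + 11)*4 = -930*4 = -3720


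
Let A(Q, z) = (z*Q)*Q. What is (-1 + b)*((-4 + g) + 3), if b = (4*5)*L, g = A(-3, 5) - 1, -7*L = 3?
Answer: -2881/7 ≈ -411.57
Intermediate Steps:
L = -3/7 (L = -1/7*3 = -3/7 ≈ -0.42857)
A(Q, z) = z*Q**2 (A(Q, z) = (Q*z)*Q = z*Q**2)
g = 44 (g = 5*(-3)**2 - 1 = 5*9 - 1 = 45 - 1 = 44)
b = -60/7 (b = (4*5)*(-3/7) = 20*(-3/7) = -60/7 ≈ -8.5714)
(-1 + b)*((-4 + g) + 3) = (-1 - 60/7)*((-4 + 44) + 3) = -67*(40 + 3)/7 = -67/7*43 = -2881/7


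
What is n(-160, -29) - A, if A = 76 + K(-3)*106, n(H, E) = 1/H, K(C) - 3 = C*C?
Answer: -215681/160 ≈ -1348.0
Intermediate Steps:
K(C) = 3 + C² (K(C) = 3 + C*C = 3 + C²)
A = 1348 (A = 76 + (3 + (-3)²)*106 = 76 + (3 + 9)*106 = 76 + 12*106 = 76 + 1272 = 1348)
n(-160, -29) - A = 1/(-160) - 1*1348 = -1/160 - 1348 = -215681/160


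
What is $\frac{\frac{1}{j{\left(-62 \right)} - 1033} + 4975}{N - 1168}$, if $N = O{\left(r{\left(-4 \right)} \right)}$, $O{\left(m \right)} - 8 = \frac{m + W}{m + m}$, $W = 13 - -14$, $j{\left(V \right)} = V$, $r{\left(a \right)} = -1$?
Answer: $- \frac{5447624}{1284435} \approx -4.2413$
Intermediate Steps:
$W = 27$ ($W = 13 + 14 = 27$)
$O{\left(m \right)} = 8 + \frac{27 + m}{2 m}$ ($O{\left(m \right)} = 8 + \frac{m + 27}{m + m} = 8 + \frac{27 + m}{2 m}$)
$N = -5$ ($N = \frac{27 + 17 \left(-1\right)}{2 \left(-1\right)} = \frac{1}{2} \left(-1\right) \left(27 - 17\right) = \frac{1}{2} \left(-1\right) 10 = -5$)
$\frac{\frac{1}{j{\left(-62 \right)} - 1033} + 4975}{N - 1168} = \frac{\frac{1}{-62 - 1033} + 4975}{-5 - 1168} = \frac{\frac{1}{-1095} + 4975}{-1173} = \left(- \frac{1}{1095} + 4975\right) \left(- \frac{1}{1173}\right) = \frac{5447624}{1095} \left(- \frac{1}{1173}\right) = - \frac{5447624}{1284435}$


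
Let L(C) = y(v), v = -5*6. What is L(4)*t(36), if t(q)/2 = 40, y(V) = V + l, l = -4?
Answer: -2720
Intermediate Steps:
v = -30
y(V) = -4 + V (y(V) = V - 4 = -4 + V)
L(C) = -34 (L(C) = -4 - 30 = -34)
t(q) = 80 (t(q) = 2*40 = 80)
L(4)*t(36) = -34*80 = -2720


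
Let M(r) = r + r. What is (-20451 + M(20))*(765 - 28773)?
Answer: 571671288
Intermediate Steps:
M(r) = 2*r
(-20451 + M(20))*(765 - 28773) = (-20451 + 2*20)*(765 - 28773) = (-20451 + 40)*(-28008) = -20411*(-28008) = 571671288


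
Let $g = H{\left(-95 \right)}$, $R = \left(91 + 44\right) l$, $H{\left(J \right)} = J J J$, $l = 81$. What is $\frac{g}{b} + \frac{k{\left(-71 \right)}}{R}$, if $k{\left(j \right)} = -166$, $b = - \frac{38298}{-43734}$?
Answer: $- \frac{68337259770203}{69798105} \approx -9.7907 \cdot 10^{5}$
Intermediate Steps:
$H{\left(J \right)} = J^{3}$ ($H{\left(J \right)} = J^{2} J = J^{3}$)
$b = \frac{6383}{7289}$ ($b = \left(-38298\right) \left(- \frac{1}{43734}\right) = \frac{6383}{7289} \approx 0.8757$)
$R = 10935$ ($R = \left(91 + 44\right) 81 = 135 \cdot 81 = 10935$)
$g = -857375$ ($g = \left(-95\right)^{3} = -857375$)
$\frac{g}{b} + \frac{k{\left(-71 \right)}}{R} = - \frac{857375}{\frac{6383}{7289}} - \frac{166}{10935} = \left(-857375\right) \frac{7289}{6383} - \frac{166}{10935} = - \frac{6249406375}{6383} - \frac{166}{10935} = - \frac{68337259770203}{69798105}$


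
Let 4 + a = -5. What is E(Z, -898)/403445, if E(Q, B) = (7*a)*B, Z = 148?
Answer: 8082/57635 ≈ 0.14023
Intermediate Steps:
a = -9 (a = -4 - 5 = -9)
E(Q, B) = -63*B (E(Q, B) = (7*(-9))*B = -63*B)
E(Z, -898)/403445 = -63*(-898)/403445 = 56574*(1/403445) = 8082/57635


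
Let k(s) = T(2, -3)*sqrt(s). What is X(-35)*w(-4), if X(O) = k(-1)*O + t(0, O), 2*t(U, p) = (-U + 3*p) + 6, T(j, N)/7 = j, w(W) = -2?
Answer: 99 + 980*I ≈ 99.0 + 980.0*I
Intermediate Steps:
T(j, N) = 7*j
t(U, p) = 3 - U/2 + 3*p/2 (t(U, p) = ((-U + 3*p) + 6)/2 = (6 - U + 3*p)/2 = 3 - U/2 + 3*p/2)
k(s) = 14*sqrt(s) (k(s) = (7*2)*sqrt(s) = 14*sqrt(s))
X(O) = 3 + 3*O/2 + 14*I*O (X(O) = (14*sqrt(-1))*O + (3 - 1/2*0 + 3*O/2) = (14*I)*O + (3 + 0 + 3*O/2) = 14*I*O + (3 + 3*O/2) = 3 + 3*O/2 + 14*I*O)
X(-35)*w(-4) = (3 + (1/2)*(-35)*(3 + 28*I))*(-2) = (3 + (-105/2 - 490*I))*(-2) = (-99/2 - 490*I)*(-2) = 99 + 980*I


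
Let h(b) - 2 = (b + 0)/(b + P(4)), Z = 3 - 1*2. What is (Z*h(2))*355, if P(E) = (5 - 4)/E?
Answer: 9230/9 ≈ 1025.6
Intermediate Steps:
Z = 1 (Z = 3 - 2 = 1)
P(E) = 1/E
h(b) = 2 + b/(1/4 + b) (h(b) = 2 + (b + 0)/(b + 1/4) = 2 + b/(b + 1/4) = 2 + b/(1/4 + b))
(Z*h(2))*355 = (1*(2*(1 + 6*2)/(1 + 4*2)))*355 = (1*(2*(1 + 12)/(1 + 8)))*355 = (1*(2*13/9))*355 = (1*(2*(1/9)*13))*355 = (1*(26/9))*355 = (26/9)*355 = 9230/9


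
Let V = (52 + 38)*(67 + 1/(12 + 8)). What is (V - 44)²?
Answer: 143544361/4 ≈ 3.5886e+7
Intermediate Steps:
V = 12069/2 (V = 90*(67 + 1/20) = 90*(1341/20) = 12069/2 ≈ 6034.5)
(V - 44)² = (12069/2 - 44)² = (11981/2)² = 143544361/4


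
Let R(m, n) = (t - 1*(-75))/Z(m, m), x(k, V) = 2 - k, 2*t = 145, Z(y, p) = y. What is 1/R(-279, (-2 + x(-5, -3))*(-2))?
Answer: -558/295 ≈ -1.8915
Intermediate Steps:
t = 145/2 (t = (1/2)*145 = 145/2 ≈ 72.500)
R(m, n) = 295/(2*m) (R(m, n) = (145/2 - 1*(-75))/m = (145/2 + 75)/m = 295/(2*m))
1/R(-279, (-2 + x(-5, -3))*(-2)) = 1/((295/2)/(-279)) = 1/((295/2)*(-1/279)) = 1/(-295/558) = -558/295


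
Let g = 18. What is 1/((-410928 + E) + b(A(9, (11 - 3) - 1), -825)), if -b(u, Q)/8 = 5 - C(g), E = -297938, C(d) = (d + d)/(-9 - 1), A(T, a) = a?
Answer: -5/3544674 ≈ -1.4106e-6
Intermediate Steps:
C(d) = -d/5 (C(d) = (2*d)/(-10) = (2*d)*(-⅒) = -d/5)
b(u, Q) = -344/5 (b(u, Q) = -8*(5 - (-1)*18/5) = -8*(5 - 1*(-18/5)) = -8*(5 + 18/5) = -8*43/5 = -344/5)
1/((-410928 + E) + b(A(9, (11 - 3) - 1), -825)) = 1/((-410928 - 297938) - 344/5) = 1/(-708866 - 344/5) = 1/(-3544674/5) = -5/3544674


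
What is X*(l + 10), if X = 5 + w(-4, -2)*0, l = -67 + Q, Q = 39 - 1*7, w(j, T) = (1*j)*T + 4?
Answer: -125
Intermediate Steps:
w(j, T) = 4 + T*j (w(j, T) = j*T + 4 = T*j + 4 = 4 + T*j)
Q = 32 (Q = 39 - 7 = 32)
l = -35 (l = -67 + 32 = -35)
X = 5 (X = 5 + (4 - 2*(-4))*0 = 5 + (4 + 8)*0 = 5 + 12*0 = 5 + 0 = 5)
X*(l + 10) = 5*(-35 + 10) = 5*(-25) = -125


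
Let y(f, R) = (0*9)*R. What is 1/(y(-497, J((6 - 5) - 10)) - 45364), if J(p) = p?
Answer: -1/45364 ≈ -2.2044e-5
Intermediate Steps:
y(f, R) = 0 (y(f, R) = 0*R = 0)
1/(y(-497, J((6 - 5) - 10)) - 45364) = 1/(0 - 45364) = 1/(-45364) = -1/45364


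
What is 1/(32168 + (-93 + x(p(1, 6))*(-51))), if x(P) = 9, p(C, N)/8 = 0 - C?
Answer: 1/31616 ≈ 3.1630e-5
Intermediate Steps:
p(C, N) = -8*C (p(C, N) = 8*(0 - C) = 8*(-C) = -8*C)
1/(32168 + (-93 + x(p(1, 6))*(-51))) = 1/(32168 + (-93 + 9*(-51))) = 1/(32168 + (-93 - 459)) = 1/(32168 - 552) = 1/31616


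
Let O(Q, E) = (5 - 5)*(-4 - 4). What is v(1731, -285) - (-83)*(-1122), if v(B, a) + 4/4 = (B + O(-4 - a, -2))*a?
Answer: -586462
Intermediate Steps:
O(Q, E) = 0 (O(Q, E) = 0*(-8) = 0)
v(B, a) = -1 + B*a (v(B, a) = -1 + (B + 0)*a = -1 + B*a)
v(1731, -285) - (-83)*(-1122) = (-1 + 1731*(-285)) - (-83)*(-1122) = (-1 - 493335) - 1*93126 = -493336 - 93126 = -586462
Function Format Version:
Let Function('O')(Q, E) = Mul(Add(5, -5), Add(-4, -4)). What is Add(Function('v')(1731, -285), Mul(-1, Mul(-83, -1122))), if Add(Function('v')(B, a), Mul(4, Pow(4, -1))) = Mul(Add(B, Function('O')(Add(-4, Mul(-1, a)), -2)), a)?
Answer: -586462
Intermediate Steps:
Function('O')(Q, E) = 0 (Function('O')(Q, E) = Mul(0, -8) = 0)
Function('v')(B, a) = Add(-1, Mul(B, a)) (Function('v')(B, a) = Add(-1, Mul(Add(B, 0), a)) = Add(-1, Mul(B, a)))
Add(Function('v')(1731, -285), Mul(-1, Mul(-83, -1122))) = Add(Add(-1, Mul(1731, -285)), Mul(-1, Mul(-83, -1122))) = Add(Add(-1, -493335), Mul(-1, 93126)) = Add(-493336, -93126) = -586462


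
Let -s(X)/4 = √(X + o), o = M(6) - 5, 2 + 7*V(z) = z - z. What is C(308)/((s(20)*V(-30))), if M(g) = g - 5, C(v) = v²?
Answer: 41503/2 ≈ 20752.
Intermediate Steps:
V(z) = -2/7 (V(z) = -2/7 + (z - z)/7 = -2/7 + (⅐)*0 = -2/7 + 0 = -2/7)
M(g) = -5 + g
o = -4 (o = (-5 + 6) - 5 = 1 - 5 = -4)
s(X) = -4*√(-4 + X) (s(X) = -4*√(X - 4) = -4*√(-4 + X))
C(308)/((s(20)*V(-30))) = 308²/((-4*√(-4 + 20)*(-2/7))) = 94864/((-4*√16*(-2/7))) = 94864/((-4*4*(-2/7))) = 94864/((-16*(-2/7))) = 94864/(32/7) = 94864*(7/32) = 41503/2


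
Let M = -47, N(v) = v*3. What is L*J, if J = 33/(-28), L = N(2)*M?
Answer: 4653/14 ≈ 332.36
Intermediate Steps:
N(v) = 3*v
L = -282 (L = (3*2)*(-47) = 6*(-47) = -282)
J = -33/28 (J = 33*(-1/28) = -33/28 ≈ -1.1786)
L*J = -282*(-33/28) = 4653/14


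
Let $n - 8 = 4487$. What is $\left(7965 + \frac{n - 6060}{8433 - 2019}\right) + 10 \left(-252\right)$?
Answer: $\frac{34922665}{6414} \approx 5444.8$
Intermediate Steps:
$n = 4495$ ($n = 8 + 4487 = 4495$)
$\left(7965 + \frac{n - 6060}{8433 - 2019}\right) + 10 \left(-252\right) = \left(7965 + \frac{4495 - 6060}{8433 - 2019}\right) + 10 \left(-252\right) = \left(7965 - \frac{1565}{6414}\right) - 2520 = \frac{51085945}{6414} - 2520 = \frac{34922665}{6414}$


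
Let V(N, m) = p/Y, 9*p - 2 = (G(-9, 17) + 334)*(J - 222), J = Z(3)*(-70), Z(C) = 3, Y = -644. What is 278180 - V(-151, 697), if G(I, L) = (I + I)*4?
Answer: 806109049/2898 ≈ 2.7816e+5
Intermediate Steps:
J = -210 (J = 3*(-70) = -210)
G(I, L) = 8*I (G(I, L) = (2*I)*4 = 8*I)
p = -113182/9 (p = 2/9 + ((8*(-9) + 334)*(-210 - 222))/9 = 2/9 + ((-72 + 334)*(-432))/9 = 2/9 + (262*(-432))/9 = 2/9 + (⅑)*(-113184) = 2/9 - 12576 = -113182/9 ≈ -12576.)
V(N, m) = 56591/2898 (V(N, m) = -113182/9/(-644) = -113182/9*(-1/644) = 56591/2898)
278180 - V(-151, 697) = 278180 - 1*56591/2898 = 278180 - 56591/2898 = 806109049/2898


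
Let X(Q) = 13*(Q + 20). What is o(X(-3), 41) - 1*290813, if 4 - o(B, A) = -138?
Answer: -290671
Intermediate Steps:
X(Q) = 260 + 13*Q (X(Q) = 13*(20 + Q) = 260 + 13*Q)
o(B, A) = 142 (o(B, A) = 4 - 1*(-138) = 4 + 138 = 142)
o(X(-3), 41) - 1*290813 = 142 - 1*290813 = 142 - 290813 = -290671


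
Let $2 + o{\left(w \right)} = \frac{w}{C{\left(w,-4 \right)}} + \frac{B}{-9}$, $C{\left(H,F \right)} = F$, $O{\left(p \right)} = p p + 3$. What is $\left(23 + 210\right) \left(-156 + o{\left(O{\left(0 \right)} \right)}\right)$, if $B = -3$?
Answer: $- \frac{442933}{12} \approx -36911.0$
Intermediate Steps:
$O{\left(p \right)} = 3 + p^{2}$ ($O{\left(p \right)} = p^{2} + 3 = 3 + p^{2}$)
$o{\left(w \right)} = - \frac{5}{3} - \frac{w}{4}$ ($o{\left(w \right)} = -2 + \left(\frac{w}{-4} - \frac{3}{-9}\right) = -2 + \left(w \left(- \frac{1}{4}\right) - - \frac{1}{3}\right) = -2 - \left(- \frac{1}{3} + \frac{w}{4}\right) = - \frac{5}{3} - \frac{w}{4}$)
$\left(23 + 210\right) \left(-156 + o{\left(O{\left(0 \right)} \right)}\right) = \left(23 + 210\right) \left(-156 - \left(\frac{5}{3} + \frac{3 + 0^{2}}{4}\right)\right) = 233 \left(-156 - \left(\frac{5}{3} + \frac{3 + 0}{4}\right)\right) = 233 \left(-156 - \frac{29}{12}\right) = 233 \left(- \frac{1901}{12}\right) = - \frac{442933}{12}$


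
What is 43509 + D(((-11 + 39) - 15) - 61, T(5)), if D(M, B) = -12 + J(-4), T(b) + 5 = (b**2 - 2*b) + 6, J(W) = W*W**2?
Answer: 43433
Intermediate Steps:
J(W) = W**3
T(b) = 1 + b**2 - 2*b (T(b) = -5 + ((b**2 - 2*b) + 6) = -5 + (6 + b**2 - 2*b) = 1 + b**2 - 2*b)
D(M, B) = -76 (D(M, B) = -12 + (-4)**3 = -12 - 64 = -76)
43509 + D(((-11 + 39) - 15) - 61, T(5)) = 43509 - 76 = 43433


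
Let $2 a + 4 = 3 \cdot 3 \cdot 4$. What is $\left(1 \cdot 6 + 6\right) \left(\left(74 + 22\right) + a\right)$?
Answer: $1344$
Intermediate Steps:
$a = 16$ ($a = -2 + \frac{3 \cdot 3 \cdot 4}{2} = -2 + \frac{9 \cdot 4}{2} = -2 + \frac{1}{2} \cdot 36 = -2 + 18 = 16$)
$\left(1 \cdot 6 + 6\right) \left(\left(74 + 22\right) + a\right) = \left(1 \cdot 6 + 6\right) \left(\left(74 + 22\right) + 16\right) = \left(6 + 6\right) \left(96 + 16\right) = 12 \cdot 112 = 1344$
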